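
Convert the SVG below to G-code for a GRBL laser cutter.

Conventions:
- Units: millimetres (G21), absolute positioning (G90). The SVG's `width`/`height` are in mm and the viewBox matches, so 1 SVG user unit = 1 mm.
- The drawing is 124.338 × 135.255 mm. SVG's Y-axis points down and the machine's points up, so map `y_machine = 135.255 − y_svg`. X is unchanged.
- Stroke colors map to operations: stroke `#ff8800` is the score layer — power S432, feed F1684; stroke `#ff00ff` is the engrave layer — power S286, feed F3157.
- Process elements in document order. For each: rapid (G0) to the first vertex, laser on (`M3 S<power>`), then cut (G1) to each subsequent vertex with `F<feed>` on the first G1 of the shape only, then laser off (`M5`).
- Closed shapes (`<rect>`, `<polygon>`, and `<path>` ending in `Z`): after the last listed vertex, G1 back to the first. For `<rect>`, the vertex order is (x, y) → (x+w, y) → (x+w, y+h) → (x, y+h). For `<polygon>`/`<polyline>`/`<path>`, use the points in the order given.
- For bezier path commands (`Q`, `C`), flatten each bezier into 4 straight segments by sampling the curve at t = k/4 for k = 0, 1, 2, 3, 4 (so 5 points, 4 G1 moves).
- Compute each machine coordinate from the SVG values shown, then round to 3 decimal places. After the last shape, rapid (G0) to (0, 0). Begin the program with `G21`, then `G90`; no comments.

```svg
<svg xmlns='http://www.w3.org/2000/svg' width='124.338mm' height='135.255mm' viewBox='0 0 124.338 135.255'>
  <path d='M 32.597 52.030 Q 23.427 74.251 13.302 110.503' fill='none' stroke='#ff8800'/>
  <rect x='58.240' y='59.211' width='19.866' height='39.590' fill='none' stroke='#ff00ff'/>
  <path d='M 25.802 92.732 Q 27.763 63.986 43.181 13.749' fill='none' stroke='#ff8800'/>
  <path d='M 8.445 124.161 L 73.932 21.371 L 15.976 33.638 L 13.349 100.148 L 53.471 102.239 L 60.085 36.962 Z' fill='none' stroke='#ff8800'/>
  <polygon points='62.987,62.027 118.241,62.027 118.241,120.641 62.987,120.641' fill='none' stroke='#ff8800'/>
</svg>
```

Since the viewBox matches the mm dimensions, user units are millimetres directly. The only transform is the Y-flip y_m = 135.255 − y_svg.

Shape 1 is a quadratic bezier drawn with `<path>`. Its stroke #ff8800 means score at S432, F1684. After flipping Y the toolpath is (32.597,83.225) → (27.952,71.238) → (23.188,57.496) → (18.305,42.001) → (13.302,24.752).

Shape 2 is a rectangle drawn with `<rect>`. Its stroke #ff00ff means engrave at S286, F3157. After flipping Y the toolpath is (58.240,76.044) → (78.106,76.044) → (78.106,36.454) → (58.240,36.454) → (58.240,76.044), returning to the start.

Shape 3 is a quadratic bezier drawn with `<path>`. Its stroke #ff8800 means score at S432, F1684. After flipping Y the toolpath is (25.802,42.523) → (27.624,58.239) → (31.127,76.642) → (36.313,97.731) → (43.181,121.506).

Shape 4 is a closed polygon drawn with `<path>`. Its stroke #ff8800 means score at S432, F1684. After flipping Y the toolpath is (8.445,11.094) → (73.932,113.884) → (15.976,101.617) → (13.349,35.107) → (53.471,33.016) → (60.085,98.293) → (8.445,11.094), returning to the start.

Shape 5 is a rectangle drawn with `<polygon>`. Its stroke #ff8800 means score at S432, F1684. After flipping Y the toolpath is (62.987,73.228) → (118.241,73.228) → (118.241,14.614) → (62.987,14.614) → (62.987,73.228), returning to the start.

G21
G90
G0 X32.597 Y83.225
M3 S432
G1 X27.952 Y71.238 F1684
G1 X23.188 Y57.496
G1 X18.305 Y42.001
G1 X13.302 Y24.752
M5
G0 X58.240 Y76.044
M3 S286
G1 X78.106 Y76.044 F3157
G1 X78.106 Y36.454
G1 X58.240 Y36.454
G1 X58.240 Y76.044
M5
G0 X25.802 Y42.523
M3 S432
G1 X27.624 Y58.239 F1684
G1 X31.127 Y76.642
G1 X36.313 Y97.731
G1 X43.181 Y121.506
M5
G0 X8.445 Y11.094
M3 S432
G1 X73.932 Y113.884 F1684
G1 X15.976 Y101.617
G1 X13.349 Y35.107
G1 X53.471 Y33.016
G1 X60.085 Y98.293
G1 X8.445 Y11.094
M5
G0 X62.987 Y73.228
M3 S432
G1 X118.241 Y73.228 F1684
G1 X118.241 Y14.614
G1 X62.987 Y14.614
G1 X62.987 Y73.228
M5
G0 X0.000 Y0.000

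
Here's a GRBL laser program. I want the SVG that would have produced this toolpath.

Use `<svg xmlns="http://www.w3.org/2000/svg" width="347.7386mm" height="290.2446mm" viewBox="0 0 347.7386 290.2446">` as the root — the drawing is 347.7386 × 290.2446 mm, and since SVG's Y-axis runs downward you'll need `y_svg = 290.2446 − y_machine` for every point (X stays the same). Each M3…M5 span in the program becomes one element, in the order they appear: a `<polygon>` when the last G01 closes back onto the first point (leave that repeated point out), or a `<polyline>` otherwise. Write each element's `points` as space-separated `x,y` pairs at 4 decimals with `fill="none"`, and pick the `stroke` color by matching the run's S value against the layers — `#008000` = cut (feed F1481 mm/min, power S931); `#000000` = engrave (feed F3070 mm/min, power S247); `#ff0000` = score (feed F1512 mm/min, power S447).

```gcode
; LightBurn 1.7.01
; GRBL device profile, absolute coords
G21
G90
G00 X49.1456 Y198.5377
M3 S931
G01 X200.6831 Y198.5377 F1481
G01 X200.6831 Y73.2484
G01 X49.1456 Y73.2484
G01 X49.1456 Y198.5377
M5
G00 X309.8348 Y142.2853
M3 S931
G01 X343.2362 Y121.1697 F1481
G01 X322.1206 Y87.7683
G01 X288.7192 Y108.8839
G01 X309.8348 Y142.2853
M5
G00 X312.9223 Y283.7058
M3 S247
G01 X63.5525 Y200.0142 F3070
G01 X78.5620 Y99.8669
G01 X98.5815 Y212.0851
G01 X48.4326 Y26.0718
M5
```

<svg xmlns="http://www.w3.org/2000/svg" width="347.7386mm" height="290.2446mm" viewBox="0 0 347.7386 290.2446">
  <polygon points="49.1456,91.7069 200.6831,91.7069 200.6831,216.9962 49.1456,216.9962" fill="none" stroke="#008000"/>
  <polygon points="309.8348,147.9593 343.2362,169.0749 322.1206,202.4763 288.7192,181.3607" fill="none" stroke="#008000"/>
  <polyline points="312.9223,6.5388 63.5525,90.2304 78.5620,190.3777 98.5815,78.1595 48.4326,264.1728" fill="none" stroke="#000000"/>
</svg>

y_svg = 290.2446 − y_m.

[1] S931→`#008000` (cut); closed run; points: 49.1456,91.7069 200.6831,91.7069 200.6831,216.9962 49.1456,216.9962

[2] S931→`#008000` (cut); closed run; points: 309.8348,147.9593 343.2362,169.0749 322.1206,202.4763 288.7192,181.3607

[3] S247→`#000000` (engrave); open run; points: 312.9223,6.5388 63.5525,90.2304 78.5620,190.3777 98.5815,78.1595 48.4326,264.1728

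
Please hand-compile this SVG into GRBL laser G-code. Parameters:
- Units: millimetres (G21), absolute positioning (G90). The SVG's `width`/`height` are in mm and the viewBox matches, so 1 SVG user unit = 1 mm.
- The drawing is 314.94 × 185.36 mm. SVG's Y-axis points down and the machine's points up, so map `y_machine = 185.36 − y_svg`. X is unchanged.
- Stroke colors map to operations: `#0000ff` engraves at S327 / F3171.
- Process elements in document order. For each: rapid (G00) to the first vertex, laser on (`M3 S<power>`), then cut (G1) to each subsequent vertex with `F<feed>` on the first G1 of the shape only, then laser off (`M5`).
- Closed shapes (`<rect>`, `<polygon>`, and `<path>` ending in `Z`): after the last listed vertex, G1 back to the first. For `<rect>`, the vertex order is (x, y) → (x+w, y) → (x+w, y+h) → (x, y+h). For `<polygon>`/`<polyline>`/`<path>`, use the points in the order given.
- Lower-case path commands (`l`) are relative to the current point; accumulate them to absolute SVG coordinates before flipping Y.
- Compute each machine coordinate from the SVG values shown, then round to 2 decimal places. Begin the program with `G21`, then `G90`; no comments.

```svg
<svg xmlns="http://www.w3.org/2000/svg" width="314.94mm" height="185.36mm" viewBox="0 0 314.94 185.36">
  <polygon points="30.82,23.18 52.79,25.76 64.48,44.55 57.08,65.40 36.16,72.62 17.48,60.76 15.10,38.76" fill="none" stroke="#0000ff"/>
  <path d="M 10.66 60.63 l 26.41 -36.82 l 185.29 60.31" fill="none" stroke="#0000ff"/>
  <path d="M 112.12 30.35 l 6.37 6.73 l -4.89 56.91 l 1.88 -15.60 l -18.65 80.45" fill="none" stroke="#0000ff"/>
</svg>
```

1 u = 1 mm; y_m = 185.36 − y.

[1] `<polygon>` regular polygon, #0000ff→engrave S327 F3171: (30.82,162.18) → (52.79,159.60) → (64.48,140.81) → (57.08,119.96) → (36.16,112.74) → (17.48,124.60) → (15.10,146.60) → (30.82,162.18) (closed)

[2] `<path>` open polyline, #0000ff→engrave S327 F3171: (10.66,124.73) → (37.07,161.55) → (222.36,101.24)

[3] `<path>` open polyline, #0000ff→engrave S327 F3171: (112.12,155.01) → (118.49,148.28) → (113.60,91.37) → (115.48,106.97) → (96.83,26.52)

G21
G90
G00 X30.82 Y162.18
M3 S327
G1 X52.79 Y159.60 F3171
G1 X64.48 Y140.81
G1 X57.08 Y119.96
G1 X36.16 Y112.74
G1 X17.48 Y124.60
G1 X15.10 Y146.60
G1 X30.82 Y162.18
M5
G00 X10.66 Y124.73
M3 S327
G1 X37.07 Y161.55 F3171
G1 X222.36 Y101.24
M5
G00 X112.12 Y155.01
M3 S327
G1 X118.49 Y148.28 F3171
G1 X113.60 Y91.37
G1 X115.48 Y106.97
G1 X96.83 Y26.52
M5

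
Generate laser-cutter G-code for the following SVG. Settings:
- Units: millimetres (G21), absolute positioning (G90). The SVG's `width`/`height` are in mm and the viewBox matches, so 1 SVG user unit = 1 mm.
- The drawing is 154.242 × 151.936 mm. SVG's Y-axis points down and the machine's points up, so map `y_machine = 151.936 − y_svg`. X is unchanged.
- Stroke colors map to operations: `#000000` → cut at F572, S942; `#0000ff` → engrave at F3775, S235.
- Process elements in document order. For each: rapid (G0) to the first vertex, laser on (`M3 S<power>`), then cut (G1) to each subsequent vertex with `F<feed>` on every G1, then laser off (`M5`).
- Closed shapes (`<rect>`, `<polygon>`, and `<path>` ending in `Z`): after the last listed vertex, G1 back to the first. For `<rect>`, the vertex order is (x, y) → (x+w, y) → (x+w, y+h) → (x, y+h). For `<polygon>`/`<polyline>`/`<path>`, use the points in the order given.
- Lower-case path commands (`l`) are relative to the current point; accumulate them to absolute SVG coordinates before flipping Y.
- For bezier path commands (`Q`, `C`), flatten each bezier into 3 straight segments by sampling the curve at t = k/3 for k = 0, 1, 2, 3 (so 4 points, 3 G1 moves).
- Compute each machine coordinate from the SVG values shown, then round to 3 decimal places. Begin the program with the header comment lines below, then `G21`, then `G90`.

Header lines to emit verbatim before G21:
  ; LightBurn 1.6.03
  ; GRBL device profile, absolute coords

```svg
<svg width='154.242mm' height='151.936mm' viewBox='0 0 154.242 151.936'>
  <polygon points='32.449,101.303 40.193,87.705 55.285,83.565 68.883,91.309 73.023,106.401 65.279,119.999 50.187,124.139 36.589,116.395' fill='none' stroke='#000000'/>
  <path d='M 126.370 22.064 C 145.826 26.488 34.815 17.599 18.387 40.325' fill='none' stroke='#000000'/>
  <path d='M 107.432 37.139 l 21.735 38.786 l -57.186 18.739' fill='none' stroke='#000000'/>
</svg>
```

Since the viewBox matches the mm dimensions, user units are millimetres directly. The only transform is the Y-flip y_m = 151.936 − y_svg.

Shape 1 is a regular polygon drawn with `<polygon>`. Its stroke #000000 means cut at S942, F572. After flipping Y the toolpath is (32.449,50.633) → (40.193,64.231) → (55.285,68.371) → (68.883,60.627) → (73.023,45.535) → (65.279,31.937) → (50.187,27.797) → (36.589,35.541) → (32.449,50.633), returning to the start.

Shape 2 is a cubic bezier drawn with `<path>`. Its stroke #000000 means cut at S942, F572. After flipping Y the toolpath is (126.370,129.872) → (110.672,128.222) → (58.007,125.463) → (18.387,111.611).

Shape 3 is a open polyline drawn with `<path>`. Its stroke #000000 means cut at S942, F572. After flipping Y the toolpath is (107.432,114.797) → (129.167,76.011) → (71.981,57.272).

; LightBurn 1.6.03
; GRBL device profile, absolute coords
G21
G90
G0 X32.449 Y50.633
M3 S942
G1 X40.193 Y64.231 F572
G1 X55.285 Y68.371 F572
G1 X68.883 Y60.627 F572
G1 X73.023 Y45.535 F572
G1 X65.279 Y31.937 F572
G1 X50.187 Y27.797 F572
G1 X36.589 Y35.541 F572
G1 X32.449 Y50.633 F572
M5
G0 X126.370 Y129.872
M3 S942
G1 X110.672 Y128.222 F572
G1 X58.007 Y125.463 F572
G1 X18.387 Y111.611 F572
M5
G0 X107.432 Y114.797
M3 S942
G1 X129.167 Y76.011 F572
G1 X71.981 Y57.272 F572
M5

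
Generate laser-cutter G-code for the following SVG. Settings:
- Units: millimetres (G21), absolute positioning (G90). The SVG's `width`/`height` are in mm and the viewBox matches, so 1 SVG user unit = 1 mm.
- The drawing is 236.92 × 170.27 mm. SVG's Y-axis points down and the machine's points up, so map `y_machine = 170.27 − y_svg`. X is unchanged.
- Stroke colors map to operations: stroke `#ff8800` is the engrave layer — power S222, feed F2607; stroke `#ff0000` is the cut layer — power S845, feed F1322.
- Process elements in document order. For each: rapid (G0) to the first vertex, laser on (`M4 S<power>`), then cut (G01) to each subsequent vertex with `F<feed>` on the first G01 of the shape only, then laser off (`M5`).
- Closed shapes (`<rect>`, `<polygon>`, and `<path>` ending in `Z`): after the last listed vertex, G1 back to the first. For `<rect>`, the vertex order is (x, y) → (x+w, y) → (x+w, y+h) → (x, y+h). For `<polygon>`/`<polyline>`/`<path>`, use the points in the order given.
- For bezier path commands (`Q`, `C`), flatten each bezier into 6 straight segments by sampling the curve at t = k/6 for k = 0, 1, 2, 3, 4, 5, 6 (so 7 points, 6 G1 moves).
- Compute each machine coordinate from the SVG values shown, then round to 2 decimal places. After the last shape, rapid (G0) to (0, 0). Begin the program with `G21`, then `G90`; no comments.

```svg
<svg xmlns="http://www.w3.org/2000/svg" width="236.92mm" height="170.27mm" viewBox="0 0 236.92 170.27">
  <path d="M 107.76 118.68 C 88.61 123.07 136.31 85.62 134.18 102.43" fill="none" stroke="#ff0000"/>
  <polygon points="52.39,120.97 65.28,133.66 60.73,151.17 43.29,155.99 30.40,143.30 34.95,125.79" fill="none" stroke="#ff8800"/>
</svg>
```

1 u = 1 mm; y_m = 170.27 − y.

[1] `<path>` cubic bezier, #ff0000→cut S845 F1322: (107.76,51.59) → (103.22,52.44) → (106.57,57.59) → (114.59,64.37) → (124.02,70.12) → (131.63,72.17) → (134.18,67.84)

[2] `<polygon>` regular polygon, #ff8800→engrave S222 F2607: (52.39,49.30) → (65.28,36.61) → (60.73,19.10) → (43.29,14.28) → (30.40,26.97) → (34.95,44.48) → (52.39,49.30) (closed)

G21
G90
G0 X107.76 Y51.59
M4 S845
G01 X103.22 Y52.44 F1322
G01 X106.57 Y57.59
G01 X114.59 Y64.37
G01 X124.02 Y70.12
G01 X131.63 Y72.17
G01 X134.18 Y67.84
M5
G0 X52.39 Y49.30
M4 S222
G01 X65.28 Y36.61 F2607
G01 X60.73 Y19.10
G01 X43.29 Y14.28
G01 X30.40 Y26.97
G01 X34.95 Y44.48
G01 X52.39 Y49.30
M5
G0 X0.00 Y0.00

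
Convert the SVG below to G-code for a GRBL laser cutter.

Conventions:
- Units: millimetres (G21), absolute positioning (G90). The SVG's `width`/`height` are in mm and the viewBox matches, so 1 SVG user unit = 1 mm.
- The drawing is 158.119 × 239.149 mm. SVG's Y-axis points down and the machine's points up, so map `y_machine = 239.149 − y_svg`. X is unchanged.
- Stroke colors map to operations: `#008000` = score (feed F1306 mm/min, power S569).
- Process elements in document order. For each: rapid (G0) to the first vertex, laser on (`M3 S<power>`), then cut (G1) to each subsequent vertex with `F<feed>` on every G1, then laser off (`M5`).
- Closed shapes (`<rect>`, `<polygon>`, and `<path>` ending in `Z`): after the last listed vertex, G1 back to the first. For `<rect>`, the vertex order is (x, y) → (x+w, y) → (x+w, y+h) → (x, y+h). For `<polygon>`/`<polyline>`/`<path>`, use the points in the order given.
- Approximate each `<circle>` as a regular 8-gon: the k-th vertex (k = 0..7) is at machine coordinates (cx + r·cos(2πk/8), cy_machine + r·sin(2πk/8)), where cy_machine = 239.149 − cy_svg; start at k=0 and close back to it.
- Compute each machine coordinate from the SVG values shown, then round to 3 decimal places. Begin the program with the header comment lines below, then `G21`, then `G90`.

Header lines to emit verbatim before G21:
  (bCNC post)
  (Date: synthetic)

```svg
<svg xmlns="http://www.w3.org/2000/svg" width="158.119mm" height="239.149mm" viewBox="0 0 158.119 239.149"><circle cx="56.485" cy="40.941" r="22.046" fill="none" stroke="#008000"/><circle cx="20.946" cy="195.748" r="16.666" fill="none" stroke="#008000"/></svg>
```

viewBox `0 0 158.119 239.149` with mm width/height → 1 unit = 1 mm. Flip: y_m = 239.149 − y_svg.

**Shape 1** — `<circle>` circle, stroke `#008000` → score (S569, F1306). Machine vertices: (78.531,198.208) → (72.074,213.797) → (56.485,220.254) → (40.896,213.797) → (34.439,198.208) → (40.896,182.619) → (56.485,176.162) → (72.074,182.619) → (78.531,198.208). Closed: final G1 returns to the first vertex.

**Shape 2** — `<circle>` circle, stroke `#008000` → score (S569, F1306). Machine vertices: (37.612,43.401) → (32.731,55.186) → (20.946,60.067) → (9.161,55.186) → (4.280,43.401) → (9.161,31.616) → (20.946,26.735) → (32.731,31.616) → (37.612,43.401). Closed: final G1 returns to the first vertex.

(bCNC post)
(Date: synthetic)
G21
G90
G0 X78.531 Y198.208
M3 S569
G1 X72.074 Y213.797 F1306
G1 X56.485 Y220.254 F1306
G1 X40.896 Y213.797 F1306
G1 X34.439 Y198.208 F1306
G1 X40.896 Y182.619 F1306
G1 X56.485 Y176.162 F1306
G1 X72.074 Y182.619 F1306
G1 X78.531 Y198.208 F1306
M5
G0 X37.612 Y43.401
M3 S569
G1 X32.731 Y55.186 F1306
G1 X20.946 Y60.067 F1306
G1 X9.161 Y55.186 F1306
G1 X4.280 Y43.401 F1306
G1 X9.161 Y31.616 F1306
G1 X20.946 Y26.735 F1306
G1 X32.731 Y31.616 F1306
G1 X37.612 Y43.401 F1306
M5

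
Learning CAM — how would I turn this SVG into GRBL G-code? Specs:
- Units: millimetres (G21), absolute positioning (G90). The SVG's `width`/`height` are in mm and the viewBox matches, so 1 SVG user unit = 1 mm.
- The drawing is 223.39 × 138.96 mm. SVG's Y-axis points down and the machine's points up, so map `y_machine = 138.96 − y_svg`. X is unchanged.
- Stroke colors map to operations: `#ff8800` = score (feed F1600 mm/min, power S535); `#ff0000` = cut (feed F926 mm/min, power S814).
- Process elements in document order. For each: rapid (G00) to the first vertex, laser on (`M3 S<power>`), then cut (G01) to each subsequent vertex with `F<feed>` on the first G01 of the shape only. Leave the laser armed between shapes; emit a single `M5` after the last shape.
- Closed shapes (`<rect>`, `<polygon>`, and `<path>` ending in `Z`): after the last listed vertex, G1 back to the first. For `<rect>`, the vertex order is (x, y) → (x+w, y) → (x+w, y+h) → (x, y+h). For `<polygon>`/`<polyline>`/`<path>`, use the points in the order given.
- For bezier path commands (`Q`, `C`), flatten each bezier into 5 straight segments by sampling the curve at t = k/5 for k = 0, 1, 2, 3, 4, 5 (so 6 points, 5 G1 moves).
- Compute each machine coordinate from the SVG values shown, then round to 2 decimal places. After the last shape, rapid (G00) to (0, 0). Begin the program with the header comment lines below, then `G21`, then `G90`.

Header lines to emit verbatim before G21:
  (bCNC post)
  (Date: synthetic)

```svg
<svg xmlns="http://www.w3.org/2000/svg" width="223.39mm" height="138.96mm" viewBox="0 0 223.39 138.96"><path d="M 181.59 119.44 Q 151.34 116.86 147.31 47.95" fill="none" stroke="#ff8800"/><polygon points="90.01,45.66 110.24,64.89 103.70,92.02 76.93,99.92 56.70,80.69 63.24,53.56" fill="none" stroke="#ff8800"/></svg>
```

(bCNC post)
(Date: synthetic)
G21
G90
G00 X181.59 Y19.52
M3 S535
G01 X170.54 Y23.21 F1600
G01 X161.59 Y32.20
G01 X154.73 Y46.49
G01 X149.97 Y66.10
G01 X147.31 Y91.01
G00 X90.01 Y93.30
M3 S535
G01 X110.24 Y74.07 F1600
G01 X103.70 Y46.94
G01 X76.93 Y39.04
G01 X56.70 Y58.27
G01 X63.24 Y85.40
G01 X90.01 Y93.30
M5
G00 X0.00 Y0.00

Since the viewBox matches the mm dimensions, user units are millimetres directly. The only transform is the Y-flip y_m = 138.96 − y_svg.

Shape 1 is a quadratic bezier drawn with `<path>`. Its stroke #ff8800 means score at S535, F1600. After flipping Y the toolpath is (181.59,19.52) → (170.54,23.21) → (161.59,32.20) → (154.73,46.49) → (149.97,66.10) → (147.31,91.01).

Shape 2 is a regular polygon drawn with `<polygon>`. Its stroke #ff8800 means score at S535, F1600. After flipping Y the toolpath is (90.01,93.30) → (110.24,74.07) → (103.70,46.94) → (76.93,39.04) → (56.70,58.27) → (63.24,85.40) → (90.01,93.30), returning to the start.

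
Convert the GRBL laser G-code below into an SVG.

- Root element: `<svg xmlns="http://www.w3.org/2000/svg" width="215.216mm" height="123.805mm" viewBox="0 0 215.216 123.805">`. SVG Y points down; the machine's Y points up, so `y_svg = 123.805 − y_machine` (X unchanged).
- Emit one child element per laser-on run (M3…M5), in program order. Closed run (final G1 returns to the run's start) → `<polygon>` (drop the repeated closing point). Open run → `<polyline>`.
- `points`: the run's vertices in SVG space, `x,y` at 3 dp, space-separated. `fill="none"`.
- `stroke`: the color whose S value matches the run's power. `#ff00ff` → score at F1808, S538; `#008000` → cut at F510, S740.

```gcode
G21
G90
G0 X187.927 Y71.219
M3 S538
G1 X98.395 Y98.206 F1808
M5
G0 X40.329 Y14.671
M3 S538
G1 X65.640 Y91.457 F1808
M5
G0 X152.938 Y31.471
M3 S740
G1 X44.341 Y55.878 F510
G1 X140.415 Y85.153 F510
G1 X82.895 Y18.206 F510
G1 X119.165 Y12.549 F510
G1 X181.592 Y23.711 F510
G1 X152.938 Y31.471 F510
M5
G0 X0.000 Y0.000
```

y_svg = 123.805 − y_m.

[1] S538→`#ff00ff` (score); open run; points: 187.927,52.586 98.395,25.599

[2] S538→`#ff00ff` (score); open run; points: 40.329,109.134 65.640,32.348

[3] S740→`#008000` (cut); closed run; points: 152.938,92.334 44.341,67.927 140.415,38.652 82.895,105.599 119.165,111.256 181.592,100.094

<svg xmlns="http://www.w3.org/2000/svg" width="215.216mm" height="123.805mm" viewBox="0 0 215.216 123.805">
  <polyline points="187.927,52.586 98.395,25.599" fill="none" stroke="#ff00ff"/>
  <polyline points="40.329,109.134 65.640,32.348" fill="none" stroke="#ff00ff"/>
  <polygon points="152.938,92.334 44.341,67.927 140.415,38.652 82.895,105.599 119.165,111.256 181.592,100.094" fill="none" stroke="#008000"/>
</svg>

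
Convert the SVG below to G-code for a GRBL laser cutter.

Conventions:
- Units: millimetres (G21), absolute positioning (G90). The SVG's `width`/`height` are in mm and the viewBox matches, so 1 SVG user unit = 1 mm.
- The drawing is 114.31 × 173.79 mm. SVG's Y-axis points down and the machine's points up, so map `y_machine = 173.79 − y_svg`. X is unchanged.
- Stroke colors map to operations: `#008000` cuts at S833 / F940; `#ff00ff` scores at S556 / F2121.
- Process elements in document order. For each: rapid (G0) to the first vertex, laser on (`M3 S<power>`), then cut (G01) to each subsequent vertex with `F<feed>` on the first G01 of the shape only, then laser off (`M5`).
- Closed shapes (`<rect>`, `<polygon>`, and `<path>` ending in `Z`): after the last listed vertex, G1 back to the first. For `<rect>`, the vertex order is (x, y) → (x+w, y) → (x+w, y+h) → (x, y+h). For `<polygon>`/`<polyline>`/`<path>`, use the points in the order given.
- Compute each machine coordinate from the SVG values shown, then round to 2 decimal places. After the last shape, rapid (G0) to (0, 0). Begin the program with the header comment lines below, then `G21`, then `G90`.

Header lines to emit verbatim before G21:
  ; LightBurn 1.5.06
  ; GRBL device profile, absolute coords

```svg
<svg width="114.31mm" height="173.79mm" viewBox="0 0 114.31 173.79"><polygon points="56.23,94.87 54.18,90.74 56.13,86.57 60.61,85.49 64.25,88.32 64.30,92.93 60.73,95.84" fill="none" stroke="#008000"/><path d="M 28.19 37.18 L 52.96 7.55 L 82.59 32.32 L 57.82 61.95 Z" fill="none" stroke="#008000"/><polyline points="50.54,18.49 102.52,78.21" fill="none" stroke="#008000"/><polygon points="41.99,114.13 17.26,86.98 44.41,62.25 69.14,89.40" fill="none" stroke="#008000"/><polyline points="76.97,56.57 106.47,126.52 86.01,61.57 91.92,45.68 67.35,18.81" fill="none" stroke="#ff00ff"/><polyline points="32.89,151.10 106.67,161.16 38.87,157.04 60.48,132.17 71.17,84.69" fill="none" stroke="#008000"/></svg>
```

viewBox `0 0 114.31 173.79` with mm width/height → 1 unit = 1 mm. Flip: y_m = 173.79 − y_svg.

**Shape 1** — `<polygon>` regular polygon, stroke `#008000` → cut (S833, F940). Machine vertices: (56.23,78.92) → (54.18,83.05) → (56.13,87.22) → (60.61,88.30) → (64.25,85.47) → (64.30,80.86) → (60.73,77.95) → (56.23,78.92). Closed: final G1 returns to the first vertex.

**Shape 2** — `<path>` regular polygon, stroke `#008000` → cut (S833, F940). Machine vertices: (28.19,136.61) → (52.96,166.24) → (82.59,141.47) → (57.82,111.84) → (28.19,136.61). Closed: final G1 returns to the first vertex.

**Shape 3** — `<polyline>` line segment, stroke `#008000` → cut (S833, F940). Machine vertices: (50.54,155.30) → (102.52,95.58). Open path.

**Shape 4** — `<polygon>` regular polygon, stroke `#008000` → cut (S833, F940). Machine vertices: (41.99,59.66) → (17.26,86.81) → (44.41,111.54) → (69.14,84.39) → (41.99,59.66). Closed: final G1 returns to the first vertex.

**Shape 5** — `<polyline>` open polyline, stroke `#ff00ff` → score (S556, F2121). Machine vertices: (76.97,117.22) → (106.47,47.27) → (86.01,112.22) → (91.92,128.11) → (67.35,154.98). Open path.

**Shape 6** — `<polyline>` open polyline, stroke `#008000` → cut (S833, F940). Machine vertices: (32.89,22.69) → (106.67,12.63) → (38.87,16.75) → (60.48,41.62) → (71.17,89.10). Open path.

; LightBurn 1.5.06
; GRBL device profile, absolute coords
G21
G90
G0 X56.23 Y78.92
M3 S833
G01 X54.18 Y83.05 F940
G01 X56.13 Y87.22
G01 X60.61 Y88.30
G01 X64.25 Y85.47
G01 X64.30 Y80.86
G01 X60.73 Y77.95
G01 X56.23 Y78.92
M5
G0 X28.19 Y136.61
M3 S833
G01 X52.96 Y166.24 F940
G01 X82.59 Y141.47
G01 X57.82 Y111.84
G01 X28.19 Y136.61
M5
G0 X50.54 Y155.30
M3 S833
G01 X102.52 Y95.58 F940
M5
G0 X41.99 Y59.66
M3 S833
G01 X17.26 Y86.81 F940
G01 X44.41 Y111.54
G01 X69.14 Y84.39
G01 X41.99 Y59.66
M5
G0 X76.97 Y117.22
M3 S556
G01 X106.47 Y47.27 F2121
G01 X86.01 Y112.22
G01 X91.92 Y128.11
G01 X67.35 Y154.98
M5
G0 X32.89 Y22.69
M3 S833
G01 X106.67 Y12.63 F940
G01 X38.87 Y16.75
G01 X60.48 Y41.62
G01 X71.17 Y89.10
M5
G0 X0.00 Y0.00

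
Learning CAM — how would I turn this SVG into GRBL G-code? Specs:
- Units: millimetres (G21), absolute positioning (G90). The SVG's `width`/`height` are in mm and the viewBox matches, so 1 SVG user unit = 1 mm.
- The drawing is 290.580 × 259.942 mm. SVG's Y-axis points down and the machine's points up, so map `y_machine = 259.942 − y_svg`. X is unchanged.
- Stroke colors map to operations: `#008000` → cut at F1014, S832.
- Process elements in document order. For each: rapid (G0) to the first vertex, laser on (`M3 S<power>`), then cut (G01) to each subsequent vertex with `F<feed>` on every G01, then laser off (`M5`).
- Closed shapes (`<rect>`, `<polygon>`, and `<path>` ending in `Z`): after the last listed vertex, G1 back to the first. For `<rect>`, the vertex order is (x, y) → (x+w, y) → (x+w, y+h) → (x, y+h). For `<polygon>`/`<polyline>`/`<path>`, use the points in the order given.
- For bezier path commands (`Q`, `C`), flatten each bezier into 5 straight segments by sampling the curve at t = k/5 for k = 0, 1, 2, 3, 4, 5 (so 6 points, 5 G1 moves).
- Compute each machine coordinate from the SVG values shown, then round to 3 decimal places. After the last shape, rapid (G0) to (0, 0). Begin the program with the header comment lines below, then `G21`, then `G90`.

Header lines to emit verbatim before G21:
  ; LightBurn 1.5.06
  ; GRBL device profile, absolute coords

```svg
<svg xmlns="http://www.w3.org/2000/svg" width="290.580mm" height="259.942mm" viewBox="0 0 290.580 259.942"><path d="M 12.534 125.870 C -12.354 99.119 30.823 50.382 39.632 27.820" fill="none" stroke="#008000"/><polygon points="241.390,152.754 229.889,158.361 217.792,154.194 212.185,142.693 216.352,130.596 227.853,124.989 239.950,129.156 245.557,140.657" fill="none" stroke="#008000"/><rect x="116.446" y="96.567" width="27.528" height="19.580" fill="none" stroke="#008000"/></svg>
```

Since the viewBox matches the mm dimensions, user units are millimetres directly. The only transform is the Y-flip y_m = 259.942 − y_svg.

Shape 1 is a cubic bezier drawn with `<path>`. Its stroke #008000 means cut at S832, F1014. After flipping Y the toolpath is (12.534,134.072) → (4.950,152.376) → (8.784,173.644) → (19.120,195.566) → (31.042,215.829) → (39.632,232.122).

Shape 2 is a regular polygon drawn with `<polygon>`. Its stroke #008000 means cut at S832, F1014. After flipping Y the toolpath is (241.390,107.188) → (229.889,101.581) → (217.792,105.748) → (212.185,117.249) → (216.352,129.346) → (227.853,134.953) → (239.950,130.786) → (245.557,119.285) → (241.390,107.188), returning to the start.

Shape 3 is a rectangle drawn with `<rect>`. Its stroke #008000 means cut at S832, F1014. After flipping Y the toolpath is (116.446,163.375) → (143.974,163.375) → (143.974,143.795) → (116.446,143.795) → (116.446,163.375), returning to the start.

; LightBurn 1.5.06
; GRBL device profile, absolute coords
G21
G90
G0 X12.534 Y134.072
M3 S832
G01 X4.950 Y152.376 F1014
G01 X8.784 Y173.644 F1014
G01 X19.120 Y195.566 F1014
G01 X31.042 Y215.829 F1014
G01 X39.632 Y232.122 F1014
M5
G0 X241.390 Y107.188
M3 S832
G01 X229.889 Y101.581 F1014
G01 X217.792 Y105.748 F1014
G01 X212.185 Y117.249 F1014
G01 X216.352 Y129.346 F1014
G01 X227.853 Y134.953 F1014
G01 X239.950 Y130.786 F1014
G01 X245.557 Y119.285 F1014
G01 X241.390 Y107.188 F1014
M5
G0 X116.446 Y163.375
M3 S832
G01 X143.974 Y163.375 F1014
G01 X143.974 Y143.795 F1014
G01 X116.446 Y143.795 F1014
G01 X116.446 Y163.375 F1014
M5
G0 X0.000 Y0.000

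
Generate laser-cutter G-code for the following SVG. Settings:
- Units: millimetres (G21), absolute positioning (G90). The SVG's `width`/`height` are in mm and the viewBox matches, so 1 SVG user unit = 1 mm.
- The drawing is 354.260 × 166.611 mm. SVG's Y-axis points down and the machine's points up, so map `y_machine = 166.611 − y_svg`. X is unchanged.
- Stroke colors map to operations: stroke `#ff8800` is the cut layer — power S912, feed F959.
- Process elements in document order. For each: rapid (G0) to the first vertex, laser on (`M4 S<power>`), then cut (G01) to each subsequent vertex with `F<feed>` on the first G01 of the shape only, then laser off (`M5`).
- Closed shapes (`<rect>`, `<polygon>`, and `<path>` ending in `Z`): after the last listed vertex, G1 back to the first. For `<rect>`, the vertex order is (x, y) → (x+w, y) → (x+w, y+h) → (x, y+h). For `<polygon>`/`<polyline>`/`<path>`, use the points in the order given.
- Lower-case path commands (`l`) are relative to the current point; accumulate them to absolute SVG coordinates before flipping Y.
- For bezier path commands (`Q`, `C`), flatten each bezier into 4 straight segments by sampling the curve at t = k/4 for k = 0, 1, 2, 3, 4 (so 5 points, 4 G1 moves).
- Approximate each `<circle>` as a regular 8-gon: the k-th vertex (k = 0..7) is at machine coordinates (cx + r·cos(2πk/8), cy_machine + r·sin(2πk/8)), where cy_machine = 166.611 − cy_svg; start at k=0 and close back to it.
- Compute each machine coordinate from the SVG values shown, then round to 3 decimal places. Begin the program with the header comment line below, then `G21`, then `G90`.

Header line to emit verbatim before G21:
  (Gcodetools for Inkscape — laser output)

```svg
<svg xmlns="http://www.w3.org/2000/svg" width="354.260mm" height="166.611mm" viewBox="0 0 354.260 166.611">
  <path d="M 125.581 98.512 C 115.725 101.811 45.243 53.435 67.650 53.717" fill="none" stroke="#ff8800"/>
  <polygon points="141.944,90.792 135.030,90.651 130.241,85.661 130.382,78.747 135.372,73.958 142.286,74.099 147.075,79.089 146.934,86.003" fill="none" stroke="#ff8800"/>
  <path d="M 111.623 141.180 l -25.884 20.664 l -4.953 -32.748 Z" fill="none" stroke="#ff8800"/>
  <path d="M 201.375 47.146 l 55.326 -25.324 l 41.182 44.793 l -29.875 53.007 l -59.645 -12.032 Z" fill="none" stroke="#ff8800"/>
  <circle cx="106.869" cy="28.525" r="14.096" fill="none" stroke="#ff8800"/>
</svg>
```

1 u = 1 mm; y_m = 166.611 − y.

[1] `<path>` cubic bezier, #ff8800→cut S912 F959: (125.581,68.099) → (109.220,73.746) → (84.517,89.365) → (65.863,105.550) → (67.650,112.894)

[2] `<polygon>` regular polygon, #ff8800→cut S912 F959: (141.944,75.819) → (135.030,75.960) → (130.241,80.950) → (130.382,87.864) → (135.372,92.653) → (142.286,92.512) → (147.075,87.522) → (146.934,80.608) → (141.944,75.819) (closed)

[3] `<path>` regular polygon, #ff8800→cut S912 F959: (111.623,25.431) → (85.739,4.767) → (80.786,37.515) → (111.623,25.431) (closed)

[4] `<path>` regular polygon, #ff8800→cut S912 F959: (201.375,119.465) → (256.701,144.789) → (297.883,99.996) → (268.008,46.989) → (208.363,59.021) → (201.375,119.465) (closed)

[5] `<circle>` circle, #ff8800→cut S912 F959: (120.965,138.086) → (116.836,148.053) → (106.869,152.182) → (96.902,148.053) → (92.773,138.086) → (96.902,128.119) → (106.869,123.990) → (116.836,128.119) → (120.965,138.086) (closed)

(Gcodetools for Inkscape — laser output)
G21
G90
G0 X125.581 Y68.099
M4 S912
G01 X109.220 Y73.746 F959
G01 X84.517 Y89.365
G01 X65.863 Y105.550
G01 X67.650 Y112.894
M5
G0 X141.944 Y75.819
M4 S912
G01 X135.030 Y75.960 F959
G01 X130.241 Y80.950
G01 X130.382 Y87.864
G01 X135.372 Y92.653
G01 X142.286 Y92.512
G01 X147.075 Y87.522
G01 X146.934 Y80.608
G01 X141.944 Y75.819
M5
G0 X111.623 Y25.431
M4 S912
G01 X85.739 Y4.767 F959
G01 X80.786 Y37.515
G01 X111.623 Y25.431
M5
G0 X201.375 Y119.465
M4 S912
G01 X256.701 Y144.789 F959
G01 X297.883 Y99.996
G01 X268.008 Y46.989
G01 X208.363 Y59.021
G01 X201.375 Y119.465
M5
G0 X120.965 Y138.086
M4 S912
G01 X116.836 Y148.053 F959
G01 X106.869 Y152.182
G01 X96.902 Y148.053
G01 X92.773 Y138.086
G01 X96.902 Y128.119
G01 X106.869 Y123.990
G01 X116.836 Y128.119
G01 X120.965 Y138.086
M5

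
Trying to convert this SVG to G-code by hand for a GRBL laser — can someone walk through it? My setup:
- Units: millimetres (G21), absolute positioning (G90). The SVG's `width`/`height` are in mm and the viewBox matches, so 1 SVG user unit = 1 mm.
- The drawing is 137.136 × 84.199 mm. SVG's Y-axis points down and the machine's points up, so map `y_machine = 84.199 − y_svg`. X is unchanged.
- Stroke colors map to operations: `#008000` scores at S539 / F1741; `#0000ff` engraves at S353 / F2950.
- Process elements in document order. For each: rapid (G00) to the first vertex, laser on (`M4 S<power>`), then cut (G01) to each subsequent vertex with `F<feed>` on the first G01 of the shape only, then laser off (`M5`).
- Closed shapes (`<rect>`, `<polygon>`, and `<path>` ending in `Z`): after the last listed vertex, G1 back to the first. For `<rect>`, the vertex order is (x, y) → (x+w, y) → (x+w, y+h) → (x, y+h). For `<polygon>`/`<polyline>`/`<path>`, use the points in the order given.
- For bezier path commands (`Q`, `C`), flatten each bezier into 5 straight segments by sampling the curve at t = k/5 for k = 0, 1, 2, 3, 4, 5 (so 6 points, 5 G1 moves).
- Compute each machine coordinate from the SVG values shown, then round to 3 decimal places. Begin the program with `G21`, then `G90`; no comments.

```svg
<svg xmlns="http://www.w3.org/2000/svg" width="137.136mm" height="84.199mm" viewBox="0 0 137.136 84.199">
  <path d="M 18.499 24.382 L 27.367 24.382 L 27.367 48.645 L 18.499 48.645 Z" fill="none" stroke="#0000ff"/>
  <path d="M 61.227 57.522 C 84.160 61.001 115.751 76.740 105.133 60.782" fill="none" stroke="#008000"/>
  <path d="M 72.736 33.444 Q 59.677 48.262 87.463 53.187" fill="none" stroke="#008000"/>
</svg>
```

viewBox `0 0 137.136 84.199` with mm width/height → 1 unit = 1 mm. Flip: y_m = 84.199 − y_svg.

**Shape 1** — `<path>` rectangle, stroke `#0000ff` → engrave (S353, F2950). Machine vertices: (18.499,59.817) → (27.367,59.817) → (27.367,35.554) → (18.499,35.554) → (18.499,59.817). Closed: final G1 returns to the first vertex.

**Shape 2** — `<path>` cubic bezier, stroke `#008000` → score (S539, F1741). Control points (SVG): P0=(61.227,57.522), P1=(84.160,61.001), P2=(115.751,76.740), P3=(105.133,60.782); sampled at t=k/5. Machine vertices: (61.227,26.677) → (75.619,23.470) → (89.647,19.431) → (100.870,16.669) → (106.846,17.294) → (105.133,23.417). Open path.

**Shape 3** — `<path>` quadratic bezier, stroke `#008000` → score (S539, F1741). Control points (SVG): P0=(72.736,33.444), P1=(59.677,48.262), P2=(87.463,53.187); sampled at t=k/5. Machine vertices: (72.736,50.755) → (69.146,45.224) → (68.824,40.483) → (71.769,36.535) → (77.982,33.378) → (87.463,31.012). Open path.

G21
G90
G00 X18.499 Y59.817
M4 S353
G01 X27.367 Y59.817 F2950
G01 X27.367 Y35.554
G01 X18.499 Y35.554
G01 X18.499 Y59.817
M5
G00 X61.227 Y26.677
M4 S539
G01 X75.619 Y23.470 F1741
G01 X89.647 Y19.431
G01 X100.870 Y16.669
G01 X106.846 Y17.294
G01 X105.133 Y23.417
M5
G00 X72.736 Y50.755
M4 S539
G01 X69.146 Y45.224 F1741
G01 X68.824 Y40.483
G01 X71.769 Y36.535
G01 X77.982 Y33.378
G01 X87.463 Y31.012
M5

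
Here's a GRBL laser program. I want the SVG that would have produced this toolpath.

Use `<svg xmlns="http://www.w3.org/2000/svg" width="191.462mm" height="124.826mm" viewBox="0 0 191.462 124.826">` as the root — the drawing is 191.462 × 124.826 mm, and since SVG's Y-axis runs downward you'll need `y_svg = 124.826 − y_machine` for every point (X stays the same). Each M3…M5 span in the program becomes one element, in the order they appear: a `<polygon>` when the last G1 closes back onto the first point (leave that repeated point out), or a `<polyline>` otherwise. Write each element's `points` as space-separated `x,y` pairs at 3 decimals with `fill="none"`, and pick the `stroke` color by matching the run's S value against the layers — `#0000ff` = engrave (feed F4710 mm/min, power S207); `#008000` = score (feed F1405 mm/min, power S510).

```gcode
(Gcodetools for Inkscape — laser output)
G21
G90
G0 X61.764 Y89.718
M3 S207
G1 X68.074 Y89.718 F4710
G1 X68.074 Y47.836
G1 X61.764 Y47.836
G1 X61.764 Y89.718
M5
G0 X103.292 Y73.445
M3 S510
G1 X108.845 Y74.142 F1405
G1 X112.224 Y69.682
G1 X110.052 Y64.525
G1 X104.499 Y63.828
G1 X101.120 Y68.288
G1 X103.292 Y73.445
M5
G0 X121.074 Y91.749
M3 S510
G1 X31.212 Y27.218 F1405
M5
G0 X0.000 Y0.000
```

<svg xmlns="http://www.w3.org/2000/svg" width="191.462mm" height="124.826mm" viewBox="0 0 191.462 124.826">
  <polygon points="61.764,35.108 68.074,35.108 68.074,76.990 61.764,76.990" fill="none" stroke="#0000ff"/>
  <polygon points="103.292,51.381 108.845,50.684 112.224,55.144 110.052,60.301 104.499,60.998 101.120,56.538" fill="none" stroke="#008000"/>
  <polyline points="121.074,33.077 31.212,97.608" fill="none" stroke="#008000"/>
</svg>

Machine Y-up, SVG Y-down with viewBox height 124.826, so y_svg = 124.826 − y_machine; X carries over.

Run 1: S207 ⇒ engrave layer `#0000ff`. The run returns to its start, so emit a `<polygon>` with points (Y-flipped): 61.764,35.108 68.074,35.108 68.074,76.990 61.764,76.990.

Run 2: the run's S510 means `#008000` (score). The run returns to its start, so emit a `<polygon>` with points (Y-flipped): 103.292,51.381 108.845,50.684 112.224,55.144 110.052,60.301 104.499,60.998 101.120,56.538.

Run 3: power S510 maps to stroke `#008000` (score). The run is open, so emit a `<polyline>` with points (Y-flipped): 121.074,33.077 31.212,97.608.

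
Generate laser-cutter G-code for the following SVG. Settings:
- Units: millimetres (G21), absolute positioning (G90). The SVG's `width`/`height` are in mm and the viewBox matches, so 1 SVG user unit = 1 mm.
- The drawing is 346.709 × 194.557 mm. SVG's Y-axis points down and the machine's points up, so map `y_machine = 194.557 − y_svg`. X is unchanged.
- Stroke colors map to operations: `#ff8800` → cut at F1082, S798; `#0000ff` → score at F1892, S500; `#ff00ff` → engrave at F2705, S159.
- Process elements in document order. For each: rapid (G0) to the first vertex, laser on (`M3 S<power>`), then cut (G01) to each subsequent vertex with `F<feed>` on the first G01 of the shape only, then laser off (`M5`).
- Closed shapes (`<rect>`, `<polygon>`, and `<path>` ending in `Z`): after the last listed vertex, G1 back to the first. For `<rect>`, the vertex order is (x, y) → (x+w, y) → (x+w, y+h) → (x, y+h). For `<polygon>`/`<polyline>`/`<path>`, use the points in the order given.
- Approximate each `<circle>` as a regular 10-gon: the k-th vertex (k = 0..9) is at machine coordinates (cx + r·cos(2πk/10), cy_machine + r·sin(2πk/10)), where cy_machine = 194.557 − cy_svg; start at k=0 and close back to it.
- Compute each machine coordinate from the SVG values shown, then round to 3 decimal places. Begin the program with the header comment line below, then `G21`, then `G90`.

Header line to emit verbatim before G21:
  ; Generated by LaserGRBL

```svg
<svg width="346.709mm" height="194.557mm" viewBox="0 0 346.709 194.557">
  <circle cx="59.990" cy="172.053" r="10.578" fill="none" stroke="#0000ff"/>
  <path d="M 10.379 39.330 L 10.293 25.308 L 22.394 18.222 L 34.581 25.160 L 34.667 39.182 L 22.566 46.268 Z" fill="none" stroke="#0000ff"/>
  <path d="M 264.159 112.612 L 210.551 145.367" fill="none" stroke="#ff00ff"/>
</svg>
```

; Generated by LaserGRBL
G21
G90
G0 X70.568 Y22.504
M3 S500
G01 X68.548 Y28.722 F1892
G01 X63.259 Y32.564
G01 X56.721 Y32.564
G01 X51.432 Y28.722
G01 X49.412 Y22.504
G01 X51.432 Y16.286
G01 X56.721 Y12.444
G01 X63.259 Y12.444
G01 X68.548 Y16.286
G01 X70.568 Y22.504
M5
G0 X10.379 Y155.227
M3 S500
G01 X10.293 Y169.249 F1892
G01 X22.394 Y176.335
G01 X34.581 Y169.397
G01 X34.667 Y155.375
G01 X22.566 Y148.289
G01 X10.379 Y155.227
M5
G0 X264.159 Y81.945
M3 S159
G01 X210.551 Y49.190 F2705
M5

Since the viewBox matches the mm dimensions, user units are millimetres directly. The only transform is the Y-flip y_m = 194.557 − y_svg.

Shape 1 is a circle drawn with `<circle>`. Its stroke #0000ff means score at S500, F1892. After flipping Y the toolpath is (70.568,22.504) → (68.548,28.722) → (63.259,32.564) → (56.721,32.564) → (51.432,28.722) → (49.412,22.504) → (51.432,16.286) → (56.721,12.444) → (63.259,12.444) → (68.548,16.286) → (70.568,22.504), returning to the start.

Shape 2 is a regular polygon drawn with `<path>`. Its stroke #0000ff means score at S500, F1892. After flipping Y the toolpath is (10.379,155.227) → (10.293,169.249) → (22.394,176.335) → (34.581,169.397) → (34.667,155.375) → (22.566,148.289) → (10.379,155.227), returning to the start.

Shape 3 is a line segment drawn with `<path>`. Its stroke #ff00ff means engrave at S159, F2705. After flipping Y the toolpath is (264.159,81.945) → (210.551,49.190).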